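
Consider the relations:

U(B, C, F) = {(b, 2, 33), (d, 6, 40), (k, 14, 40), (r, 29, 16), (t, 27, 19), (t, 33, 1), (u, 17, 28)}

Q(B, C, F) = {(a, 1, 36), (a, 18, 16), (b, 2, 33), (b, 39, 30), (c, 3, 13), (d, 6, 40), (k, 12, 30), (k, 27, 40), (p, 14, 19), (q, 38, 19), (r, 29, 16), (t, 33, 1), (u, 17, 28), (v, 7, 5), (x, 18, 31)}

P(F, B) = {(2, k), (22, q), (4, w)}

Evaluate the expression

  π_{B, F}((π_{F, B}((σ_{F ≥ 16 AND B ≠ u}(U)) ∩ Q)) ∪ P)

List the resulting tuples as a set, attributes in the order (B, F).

{(b, 33), (d, 40), (k, 2), (q, 22), (r, 16), (w, 4)}

Apply σ_{F ≥ 16 AND B ≠ u}; surviving tuples: {(b, 2, 33), (d, 6, 40), (k, 14, 40), (r, 29, 16), (t, 27, 19)}
Set intersection of the two operands is {(b, 2, 33), (d, 6, 40), (r, 29, 16)}.
π[F, B]: project onto (F, B) → {(16, r), (33, b), (40, d)}
Set union of the two operands is {(16, r), (2, k), (22, q), (33, b), (4, w), (40, d)}.
π[B, F]: project onto (B, F) → {(b, 33), (d, 40), (k, 2), (q, 22), (r, 16), (w, 4)}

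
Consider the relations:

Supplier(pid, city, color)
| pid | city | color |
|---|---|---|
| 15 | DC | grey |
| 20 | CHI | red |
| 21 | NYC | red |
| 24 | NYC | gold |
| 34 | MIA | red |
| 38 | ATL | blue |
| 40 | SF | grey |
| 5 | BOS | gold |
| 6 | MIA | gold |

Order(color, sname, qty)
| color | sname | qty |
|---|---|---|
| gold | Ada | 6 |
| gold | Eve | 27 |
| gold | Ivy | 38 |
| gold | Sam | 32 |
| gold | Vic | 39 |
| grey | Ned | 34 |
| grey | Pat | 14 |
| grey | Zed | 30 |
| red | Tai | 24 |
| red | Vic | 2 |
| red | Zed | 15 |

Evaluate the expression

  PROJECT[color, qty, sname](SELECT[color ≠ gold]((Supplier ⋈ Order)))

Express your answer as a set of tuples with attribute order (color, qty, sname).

{(grey, 14, Pat), (grey, 30, Zed), (grey, 34, Ned), (red, 15, Zed), (red, 2, Vic), (red, 24, Tai)}

Joining Supplier and Order on color yields {(15, DC, grey, Ned, 34), (15, DC, grey, Pat, 14), (15, DC, grey, Zed, 30), (20, CHI, red, Tai, 24), (20, CHI, red, Vic, 2), (20, CHI, red, Zed, 15), (21, NYC, red, Tai, 24), (21, NYC, red, Vic, 2), (21, NYC, red, Zed, 15), (24, NYC, gold, Ada, 6), (24, NYC, gold, Eve, 27), (24, NYC, gold, Ivy, 38), (24, NYC, gold, Sam, 32), (24, NYC, gold, Vic, 39), (34, MIA, red, Tai, 24), (34, MIA, red, Vic, 2), (34, MIA, red, Zed, 15), (40, SF, grey, Ned, 34), (40, SF, grey, Pat, 14), (40, SF, grey, Zed, 30), (5, BOS, gold, Ada, 6), (5, BOS, gold, Eve, 27), (5, BOS, gold, Ivy, 38), (5, BOS, gold, Sam, 32), (5, BOS, gold, Vic, 39), (6, MIA, gold, Ada, 6), (6, MIA, gold, Eve, 27), (6, MIA, gold, Ivy, 38), (6, MIA, gold, Sam, 32), (6, MIA, gold, Vic, 39)}.
Selection color ≠ gold: {(15, DC, grey, Ned, 34), (15, DC, grey, Pat, 14), (15, DC, grey, Zed, 30), (20, CHI, red, Tai, 24), (20, CHI, red, Vic, 2), (20, CHI, red, Zed, 15), (21, NYC, red, Tai, 24), (21, NYC, red, Vic, 2), (21, NYC, red, Zed, 15), (34, MIA, red, Tai, 24), (34, MIA, red, Vic, 2), (34, MIA, red, Zed, 15), (40, SF, grey, Ned, 34), (40, SF, grey, Pat, 14), (40, SF, grey, Zed, 30)}
Projecting to color, qty, sname (9 duplicate(s) eliminated): {(grey, 14, Pat), (grey, 30, Zed), (grey, 34, Ned), (red, 15, Zed), (red, 2, Vic), (red, 24, Tai)}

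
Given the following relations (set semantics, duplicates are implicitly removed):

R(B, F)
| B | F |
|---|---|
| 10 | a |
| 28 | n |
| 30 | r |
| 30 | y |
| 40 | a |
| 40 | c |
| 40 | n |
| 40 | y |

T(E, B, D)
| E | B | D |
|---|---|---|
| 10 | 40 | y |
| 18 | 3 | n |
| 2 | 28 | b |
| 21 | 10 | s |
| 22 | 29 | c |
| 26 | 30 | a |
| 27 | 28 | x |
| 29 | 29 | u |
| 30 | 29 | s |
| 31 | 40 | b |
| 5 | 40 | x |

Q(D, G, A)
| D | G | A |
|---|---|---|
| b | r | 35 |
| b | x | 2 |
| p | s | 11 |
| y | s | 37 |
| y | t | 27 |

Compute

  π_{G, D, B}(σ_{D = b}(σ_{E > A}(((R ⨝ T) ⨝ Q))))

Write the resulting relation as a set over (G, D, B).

{(x, b, 40)}

R ⋈ T (natural join on B): {(10, a, 21, s), (28, n, 2, b), (28, n, 27, x), (30, r, 26, a), (30, y, 26, a), (40, a, 10, y), (40, a, 31, b), (40, a, 5, x), (40, c, 10, y), (40, c, 31, b), (40, c, 5, x), (40, n, 10, y), (40, n, 31, b), (40, n, 5, x), (40, y, 10, y), (40, y, 31, b), (40, y, 5, x)}
(R ⨝ T) ⋈ Q (natural join on D): {(28, n, 2, b, r, 35), (28, n, 2, b, x, 2), (40, a, 10, y, s, 37), (40, a, 10, y, t, 27), (40, a, 31, b, r, 35), (40, a, 31, b, x, 2), (40, c, 10, y, s, 37), (40, c, 10, y, t, 27), (40, c, 31, b, r, 35), (40, c, 31, b, x, 2), (40, n, 10, y, s, 37), (40, n, 10, y, t, 27), (40, n, 31, b, r, 35), (40, n, 31, b, x, 2), (40, y, 10, y, s, 37), (40, y, 10, y, t, 27), (40, y, 31, b, r, 35), (40, y, 31, b, x, 2)}
Filtering on E > A leaves {(40, a, 31, b, x, 2), (40, c, 31, b, x, 2), (40, n, 31, b, x, 2), (40, y, 31, b, x, 2)}.
Filtering on D = b leaves {(40, a, 31, b, x, 2), (40, c, 31, b, x, 2), (40, n, 31, b, x, 2), (40, y, 31, b, x, 2)}.
Keep only column(s) G, D, B (3 duplicate(s) eliminated): {(x, b, 40)}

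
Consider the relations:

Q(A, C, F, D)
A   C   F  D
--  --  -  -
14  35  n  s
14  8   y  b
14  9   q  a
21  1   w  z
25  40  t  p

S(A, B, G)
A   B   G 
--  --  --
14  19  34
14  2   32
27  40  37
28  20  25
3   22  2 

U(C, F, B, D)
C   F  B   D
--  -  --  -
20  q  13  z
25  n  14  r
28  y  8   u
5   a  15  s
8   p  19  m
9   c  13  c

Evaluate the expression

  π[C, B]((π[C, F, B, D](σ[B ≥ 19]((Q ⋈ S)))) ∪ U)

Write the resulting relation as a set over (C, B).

Natural join on A: {(14, 35, n, s, 19, 34), (14, 35, n, s, 2, 32), (14, 8, y, b, 19, 34), (14, 8, y, b, 2, 32), (14, 9, q, a, 19, 34), (14, 9, q, a, 2, 32)}
Selection B ≥ 19: {(14, 35, n, s, 19, 34), (14, 8, y, b, 19, 34), (14, 9, q, a, 19, 34)}
Keep only column(s) C, F, B, D: {(35, n, 19, s), (8, y, 19, b), (9, q, 19, a)}
Taking the union: {(20, q, 13, z), (25, n, 14, r), (28, y, 8, u), (35, n, 19, s), (5, a, 15, s), (8, p, 19, m), (8, y, 19, b), (9, c, 13, c), (9, q, 19, a)}
Keep only column(s) C, B (1 duplicate(s) eliminated): {(20, 13), (25, 14), (28, 8), (35, 19), (5, 15), (8, 19), (9, 13), (9, 19)}

{(20, 13), (25, 14), (28, 8), (35, 19), (5, 15), (8, 19), (9, 13), (9, 19)}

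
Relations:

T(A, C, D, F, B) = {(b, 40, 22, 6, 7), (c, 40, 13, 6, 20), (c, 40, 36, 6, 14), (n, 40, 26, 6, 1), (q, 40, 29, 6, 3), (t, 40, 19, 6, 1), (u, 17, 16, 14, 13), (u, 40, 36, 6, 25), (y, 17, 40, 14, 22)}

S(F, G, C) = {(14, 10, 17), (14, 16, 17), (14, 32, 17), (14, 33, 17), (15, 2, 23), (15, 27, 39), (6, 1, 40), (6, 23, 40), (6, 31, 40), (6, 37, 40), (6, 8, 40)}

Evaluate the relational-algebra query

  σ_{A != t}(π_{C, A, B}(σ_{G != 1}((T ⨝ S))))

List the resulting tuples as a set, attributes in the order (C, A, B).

Natural join on C, F: {(b, 40, 22, 6, 7, 1), (b, 40, 22, 6, 7, 23), (b, 40, 22, 6, 7, 31), (b, 40, 22, 6, 7, 37), (b, 40, 22, 6, 7, 8), (c, 40, 13, 6, 20, 1), (c, 40, 13, 6, 20, 23), (c, 40, 13, 6, 20, 31), (c, 40, 13, 6, 20, 37), (c, 40, 13, 6, 20, 8), (c, 40, 36, 6, 14, 1), (c, 40, 36, 6, 14, 23), (c, 40, 36, 6, 14, 31), (c, 40, 36, 6, 14, 37), (c, 40, 36, 6, 14, 8), (n, 40, 26, 6, 1, 1), (n, 40, 26, 6, 1, 23), (n, 40, 26, 6, 1, 31), (n, 40, 26, 6, 1, 37), (n, 40, 26, 6, 1, 8), (q, 40, 29, 6, 3, 1), (q, 40, 29, 6, 3, 23), (q, 40, 29, 6, 3, 31), (q, 40, 29, 6, 3, 37), (q, 40, 29, 6, 3, 8), (t, 40, 19, 6, 1, 1), (t, 40, 19, 6, 1, 23), (t, 40, 19, 6, 1, 31), (t, 40, 19, 6, 1, 37), (t, 40, 19, 6, 1, 8), (u, 17, 16, 14, 13, 10), (u, 17, 16, 14, 13, 16), (u, 17, 16, 14, 13, 32), (u, 17, 16, 14, 13, 33), (u, 40, 36, 6, 25, 1), (u, 40, 36, 6, 25, 23), (u, 40, 36, 6, 25, 31), (u, 40, 36, 6, 25, 37), (u, 40, 36, 6, 25, 8), (y, 17, 40, 14, 22, 10), (y, 17, 40, 14, 22, 16), (y, 17, 40, 14, 22, 32), (y, 17, 40, 14, 22, 33)}
Selection G != 1: {(b, 40, 22, 6, 7, 23), (b, 40, 22, 6, 7, 31), (b, 40, 22, 6, 7, 37), (b, 40, 22, 6, 7, 8), (c, 40, 13, 6, 20, 23), (c, 40, 13, 6, 20, 31), (c, 40, 13, 6, 20, 37), (c, 40, 13, 6, 20, 8), (c, 40, 36, 6, 14, 23), (c, 40, 36, 6, 14, 31), (c, 40, 36, 6, 14, 37), (c, 40, 36, 6, 14, 8), (n, 40, 26, 6, 1, 23), (n, 40, 26, 6, 1, 31), (n, 40, 26, 6, 1, 37), (n, 40, 26, 6, 1, 8), (q, 40, 29, 6, 3, 23), (q, 40, 29, 6, 3, 31), (q, 40, 29, 6, 3, 37), (q, 40, 29, 6, 3, 8), (t, 40, 19, 6, 1, 23), (t, 40, 19, 6, 1, 31), (t, 40, 19, 6, 1, 37), (t, 40, 19, 6, 1, 8), (u, 17, 16, 14, 13, 10), (u, 17, 16, 14, 13, 16), (u, 17, 16, 14, 13, 32), (u, 17, 16, 14, 13, 33), (u, 40, 36, 6, 25, 23), (u, 40, 36, 6, 25, 31), (u, 40, 36, 6, 25, 37), (u, 40, 36, 6, 25, 8), (y, 17, 40, 14, 22, 10), (y, 17, 40, 14, 22, 16), (y, 17, 40, 14, 22, 32), (y, 17, 40, 14, 22, 33)}
Projecting to C, A, B (27 duplicate(s) eliminated): {(17, u, 13), (17, y, 22), (40, b, 7), (40, c, 14), (40, c, 20), (40, n, 1), (40, q, 3), (40, t, 1), (40, u, 25)}
Selection A != t: {(17, u, 13), (17, y, 22), (40, b, 7), (40, c, 14), (40, c, 20), (40, n, 1), (40, q, 3), (40, u, 25)}

{(17, u, 13), (17, y, 22), (40, b, 7), (40, c, 14), (40, c, 20), (40, n, 1), (40, q, 3), (40, u, 25)}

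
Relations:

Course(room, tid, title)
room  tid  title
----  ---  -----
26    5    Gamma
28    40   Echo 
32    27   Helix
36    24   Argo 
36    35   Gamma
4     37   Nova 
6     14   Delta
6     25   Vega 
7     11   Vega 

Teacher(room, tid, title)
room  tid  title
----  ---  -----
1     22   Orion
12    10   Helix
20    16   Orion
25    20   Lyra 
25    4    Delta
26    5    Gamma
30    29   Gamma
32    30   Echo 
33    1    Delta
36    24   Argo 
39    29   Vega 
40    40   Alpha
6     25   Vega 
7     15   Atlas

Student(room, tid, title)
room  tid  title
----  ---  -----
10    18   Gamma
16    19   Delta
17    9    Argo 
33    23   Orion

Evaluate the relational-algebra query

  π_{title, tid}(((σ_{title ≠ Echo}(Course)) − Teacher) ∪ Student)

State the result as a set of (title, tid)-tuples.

σ[title ≠ Echo]: keep tuples satisfying title ≠ Echo → {(26, 5, Gamma), (32, 27, Helix), (36, 24, Argo), (36, 35, Gamma), (4, 37, Nova), (6, 14, Delta), (6, 25, Vega), (7, 11, Vega)}
Taking the difference: {(32, 27, Helix), (36, 35, Gamma), (4, 37, Nova), (6, 14, Delta), (7, 11, Vega)}
Taking the union: {(10, 18, Gamma), (16, 19, Delta), (17, 9, Argo), (32, 27, Helix), (33, 23, Orion), (36, 35, Gamma), (4, 37, Nova), (6, 14, Delta), (7, 11, Vega)}
π[title, tid]: project onto (title, tid) → {(Argo, 9), (Delta, 14), (Delta, 19), (Gamma, 18), (Gamma, 35), (Helix, 27), (Nova, 37), (Orion, 23), (Vega, 11)}

{(Argo, 9), (Delta, 14), (Delta, 19), (Gamma, 18), (Gamma, 35), (Helix, 27), (Nova, 37), (Orion, 23), (Vega, 11)}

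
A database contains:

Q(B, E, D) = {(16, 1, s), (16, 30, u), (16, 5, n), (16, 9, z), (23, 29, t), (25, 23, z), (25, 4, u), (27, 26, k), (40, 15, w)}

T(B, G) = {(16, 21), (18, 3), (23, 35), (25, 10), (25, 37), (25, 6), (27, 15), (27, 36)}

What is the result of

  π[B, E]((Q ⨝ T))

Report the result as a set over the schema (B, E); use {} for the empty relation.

Natural join on B: {(16, 1, s, 21), (16, 30, u, 21), (16, 5, n, 21), (16, 9, z, 21), (23, 29, t, 35), (25, 23, z, 10), (25, 23, z, 37), (25, 23, z, 6), (25, 4, u, 10), (25, 4, u, 37), (25, 4, u, 6), (27, 26, k, 15), (27, 26, k, 36)}
Projecting to B, E (5 duplicate(s) eliminated): {(16, 1), (16, 30), (16, 5), (16, 9), (23, 29), (25, 23), (25, 4), (27, 26)}

{(16, 1), (16, 30), (16, 5), (16, 9), (23, 29), (25, 23), (25, 4), (27, 26)}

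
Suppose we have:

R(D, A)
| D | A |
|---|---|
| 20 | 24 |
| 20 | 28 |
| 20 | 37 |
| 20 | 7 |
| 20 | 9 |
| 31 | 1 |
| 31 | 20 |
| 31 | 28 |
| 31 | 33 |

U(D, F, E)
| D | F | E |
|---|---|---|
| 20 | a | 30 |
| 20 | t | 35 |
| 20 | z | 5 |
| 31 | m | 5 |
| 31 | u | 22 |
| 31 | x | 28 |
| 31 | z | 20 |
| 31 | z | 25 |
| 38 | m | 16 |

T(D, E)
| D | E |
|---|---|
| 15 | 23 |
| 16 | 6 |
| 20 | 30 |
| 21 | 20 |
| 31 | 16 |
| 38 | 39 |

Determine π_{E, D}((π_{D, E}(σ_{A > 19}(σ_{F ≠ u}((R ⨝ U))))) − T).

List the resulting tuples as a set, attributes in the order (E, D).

Natural join on D: {(20, 24, a, 30), (20, 24, t, 35), (20, 24, z, 5), (20, 28, a, 30), (20, 28, t, 35), (20, 28, z, 5), (20, 37, a, 30), (20, 37, t, 35), (20, 37, z, 5), (20, 7, a, 30), (20, 7, t, 35), (20, 7, z, 5), (20, 9, a, 30), (20, 9, t, 35), (20, 9, z, 5), (31, 1, m, 5), (31, 1, u, 22), (31, 1, x, 28), (31, 1, z, 20), (31, 1, z, 25), (31, 20, m, 5), (31, 20, u, 22), (31, 20, x, 28), (31, 20, z, 20), (31, 20, z, 25), (31, 28, m, 5), (31, 28, u, 22), (31, 28, x, 28), (31, 28, z, 20), (31, 28, z, 25), (31, 33, m, 5), (31, 33, u, 22), (31, 33, x, 28), (31, 33, z, 20), (31, 33, z, 25)}
Selection F ≠ u: {(20, 24, a, 30), (20, 24, t, 35), (20, 24, z, 5), (20, 28, a, 30), (20, 28, t, 35), (20, 28, z, 5), (20, 37, a, 30), (20, 37, t, 35), (20, 37, z, 5), (20, 7, a, 30), (20, 7, t, 35), (20, 7, z, 5), (20, 9, a, 30), (20, 9, t, 35), (20, 9, z, 5), (31, 1, m, 5), (31, 1, x, 28), (31, 1, z, 20), (31, 1, z, 25), (31, 20, m, 5), (31, 20, x, 28), (31, 20, z, 20), (31, 20, z, 25), (31, 28, m, 5), (31, 28, x, 28), (31, 28, z, 20), (31, 28, z, 25), (31, 33, m, 5), (31, 33, x, 28), (31, 33, z, 20), (31, 33, z, 25)}
Selection A > 19: {(20, 24, a, 30), (20, 24, t, 35), (20, 24, z, 5), (20, 28, a, 30), (20, 28, t, 35), (20, 28, z, 5), (20, 37, a, 30), (20, 37, t, 35), (20, 37, z, 5), (31, 20, m, 5), (31, 20, x, 28), (31, 20, z, 20), (31, 20, z, 25), (31, 28, m, 5), (31, 28, x, 28), (31, 28, z, 20), (31, 28, z, 25), (31, 33, m, 5), (31, 33, x, 28), (31, 33, z, 20), (31, 33, z, 25)}
π_{D, E} gives {(20, 30), (20, 35), (20, 5), (31, 20), (31, 25), (31, 28), (31, 5)} (14 duplicate(s) eliminated).
Taking the difference: {(20, 35), (20, 5), (31, 20), (31, 25), (31, 28), (31, 5)}
π_{E, D} gives {(20, 31), (25, 31), (28, 31), (35, 20), (5, 20), (5, 31)}.

{(20, 31), (25, 31), (28, 31), (35, 20), (5, 20), (5, 31)}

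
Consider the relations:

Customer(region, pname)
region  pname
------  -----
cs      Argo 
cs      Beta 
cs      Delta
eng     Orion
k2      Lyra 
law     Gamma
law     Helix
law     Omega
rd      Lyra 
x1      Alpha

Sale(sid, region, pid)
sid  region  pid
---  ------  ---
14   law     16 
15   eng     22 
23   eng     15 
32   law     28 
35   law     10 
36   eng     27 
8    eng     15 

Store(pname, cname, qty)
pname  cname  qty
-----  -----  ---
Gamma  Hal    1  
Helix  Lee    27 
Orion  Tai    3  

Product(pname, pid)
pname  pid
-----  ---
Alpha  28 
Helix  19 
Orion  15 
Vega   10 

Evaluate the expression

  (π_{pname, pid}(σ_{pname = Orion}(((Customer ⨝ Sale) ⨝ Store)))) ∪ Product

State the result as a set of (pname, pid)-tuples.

Customer ⋈ Sale (natural join on region): {(eng, Orion, 15, 22), (eng, Orion, 23, 15), (eng, Orion, 36, 27), (eng, Orion, 8, 15), (law, Gamma, 14, 16), (law, Gamma, 32, 28), (law, Gamma, 35, 10), (law, Helix, 14, 16), (law, Helix, 32, 28), (law, Helix, 35, 10), (law, Omega, 14, 16), (law, Omega, 32, 28), (law, Omega, 35, 10)}
(Customer ⨝ Sale) ⋈ Store (natural join on pname): {(eng, Orion, 15, 22, Tai, 3), (eng, Orion, 23, 15, Tai, 3), (eng, Orion, 36, 27, Tai, 3), (eng, Orion, 8, 15, Tai, 3), (law, Gamma, 14, 16, Hal, 1), (law, Gamma, 32, 28, Hal, 1), (law, Gamma, 35, 10, Hal, 1), (law, Helix, 14, 16, Lee, 27), (law, Helix, 32, 28, Lee, 27), (law, Helix, 35, 10, Lee, 27)}
σ[pname = Orion]: keep tuples satisfying pname = Orion → {(eng, Orion, 15, 22, Tai, 3), (eng, Orion, 23, 15, Tai, 3), (eng, Orion, 36, 27, Tai, 3), (eng, Orion, 8, 15, Tai, 3)}
Projecting to pname, pid (1 duplicate(s) eliminated): {(Orion, 15), (Orion, 22), (Orion, 27)}
Taking the union: {(Alpha, 28), (Helix, 19), (Orion, 15), (Orion, 22), (Orion, 27), (Vega, 10)}

{(Alpha, 28), (Helix, 19), (Orion, 15), (Orion, 22), (Orion, 27), (Vega, 10)}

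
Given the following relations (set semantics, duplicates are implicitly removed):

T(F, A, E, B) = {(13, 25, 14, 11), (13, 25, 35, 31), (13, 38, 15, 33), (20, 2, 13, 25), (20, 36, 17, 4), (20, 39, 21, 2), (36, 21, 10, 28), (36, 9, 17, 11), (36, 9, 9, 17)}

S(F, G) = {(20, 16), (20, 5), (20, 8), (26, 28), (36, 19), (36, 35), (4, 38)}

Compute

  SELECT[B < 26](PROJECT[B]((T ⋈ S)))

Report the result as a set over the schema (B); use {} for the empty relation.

Joining T and S on F yields {(20, 2, 13, 25, 16), (20, 2, 13, 25, 5), (20, 2, 13, 25, 8), (20, 36, 17, 4, 16), (20, 36, 17, 4, 5), (20, 36, 17, 4, 8), (20, 39, 21, 2, 16), (20, 39, 21, 2, 5), (20, 39, 21, 2, 8), (36, 21, 10, 28, 19), (36, 21, 10, 28, 35), (36, 9, 17, 11, 19), (36, 9, 17, 11, 35), (36, 9, 9, 17, 19), (36, 9, 9, 17, 35)}.
π_{B} gives {11, 17, 2, 25, 28, 4} (9 duplicate(s) eliminated).
Filtering on B < 26 leaves {11, 17, 2, 25, 4}.

{11, 17, 2, 25, 4}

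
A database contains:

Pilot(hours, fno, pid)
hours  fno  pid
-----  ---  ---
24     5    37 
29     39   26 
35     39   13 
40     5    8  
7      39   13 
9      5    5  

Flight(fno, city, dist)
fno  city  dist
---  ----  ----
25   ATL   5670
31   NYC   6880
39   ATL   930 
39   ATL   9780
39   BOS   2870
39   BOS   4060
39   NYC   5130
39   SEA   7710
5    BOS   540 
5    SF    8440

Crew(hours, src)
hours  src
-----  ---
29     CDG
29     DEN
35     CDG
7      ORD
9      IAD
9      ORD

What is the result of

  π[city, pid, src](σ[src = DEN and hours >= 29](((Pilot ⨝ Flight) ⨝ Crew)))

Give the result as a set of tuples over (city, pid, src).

{(ATL, 26, DEN), (BOS, 26, DEN), (NYC, 26, DEN), (SEA, 26, DEN)}

Pilot ⋈ Flight (natural join on fno): {(24, 5, 37, BOS, 540), (24, 5, 37, SF, 8440), (29, 39, 26, ATL, 930), (29, 39, 26, ATL, 9780), (29, 39, 26, BOS, 2870), (29, 39, 26, BOS, 4060), (29, 39, 26, NYC, 5130), (29, 39, 26, SEA, 7710), (35, 39, 13, ATL, 930), (35, 39, 13, ATL, 9780), (35, 39, 13, BOS, 2870), (35, 39, 13, BOS, 4060), (35, 39, 13, NYC, 5130), (35, 39, 13, SEA, 7710), (40, 5, 8, BOS, 540), (40, 5, 8, SF, 8440), (7, 39, 13, ATL, 930), (7, 39, 13, ATL, 9780), (7, 39, 13, BOS, 2870), (7, 39, 13, BOS, 4060), (7, 39, 13, NYC, 5130), (7, 39, 13, SEA, 7710), (9, 5, 5, BOS, 540), (9, 5, 5, SF, 8440)}
(Pilot ⨝ Flight) ⋈ Crew (natural join on hours): {(29, 39, 26, ATL, 930, CDG), (29, 39, 26, ATL, 930, DEN), (29, 39, 26, ATL, 9780, CDG), (29, 39, 26, ATL, 9780, DEN), (29, 39, 26, BOS, 2870, CDG), (29, 39, 26, BOS, 2870, DEN), (29, 39, 26, BOS, 4060, CDG), (29, 39, 26, BOS, 4060, DEN), (29, 39, 26, NYC, 5130, CDG), (29, 39, 26, NYC, 5130, DEN), (29, 39, 26, SEA, 7710, CDG), (29, 39, 26, SEA, 7710, DEN), (35, 39, 13, ATL, 930, CDG), (35, 39, 13, ATL, 9780, CDG), (35, 39, 13, BOS, 2870, CDG), (35, 39, 13, BOS, 4060, CDG), (35, 39, 13, NYC, 5130, CDG), (35, 39, 13, SEA, 7710, CDG), (7, 39, 13, ATL, 930, ORD), (7, 39, 13, ATL, 9780, ORD), (7, 39, 13, BOS, 2870, ORD), (7, 39, 13, BOS, 4060, ORD), (7, 39, 13, NYC, 5130, ORD), (7, 39, 13, SEA, 7710, ORD), (9, 5, 5, BOS, 540, IAD), (9, 5, 5, BOS, 540, ORD), (9, 5, 5, SF, 8440, IAD), (9, 5, 5, SF, 8440, ORD)}
Filtering on src = DEN and hours >= 29 leaves {(29, 39, 26, ATL, 930, DEN), (29, 39, 26, ATL, 9780, DEN), (29, 39, 26, BOS, 2870, DEN), (29, 39, 26, BOS, 4060, DEN), (29, 39, 26, NYC, 5130, DEN), (29, 39, 26, SEA, 7710, DEN)}.
π[city, pid, src]: project onto (city, pid, src) (2 duplicate(s) eliminated) → {(ATL, 26, DEN), (BOS, 26, DEN), (NYC, 26, DEN), (SEA, 26, DEN)}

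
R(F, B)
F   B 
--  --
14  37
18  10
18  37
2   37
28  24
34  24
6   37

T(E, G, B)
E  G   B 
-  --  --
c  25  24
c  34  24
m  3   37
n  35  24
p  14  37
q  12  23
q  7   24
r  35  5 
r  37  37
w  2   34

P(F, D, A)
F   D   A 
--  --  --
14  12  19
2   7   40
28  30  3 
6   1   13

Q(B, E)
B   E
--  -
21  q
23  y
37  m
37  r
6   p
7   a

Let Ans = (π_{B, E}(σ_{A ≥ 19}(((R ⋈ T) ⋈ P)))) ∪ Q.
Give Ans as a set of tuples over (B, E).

Joining R and T on B yields {(14, 37, m, 3), (14, 37, p, 14), (14, 37, r, 37), (18, 37, m, 3), (18, 37, p, 14), (18, 37, r, 37), (2, 37, m, 3), (2, 37, p, 14), (2, 37, r, 37), (28, 24, c, 25), (28, 24, c, 34), (28, 24, n, 35), (28, 24, q, 7), (34, 24, c, 25), (34, 24, c, 34), (34, 24, n, 35), (34, 24, q, 7), (6, 37, m, 3), (6, 37, p, 14), (6, 37, r, 37)}.
Joining (R ⋈ T) and P on F yields {(14, 37, m, 3, 12, 19), (14, 37, p, 14, 12, 19), (14, 37, r, 37, 12, 19), (2, 37, m, 3, 7, 40), (2, 37, p, 14, 7, 40), (2, 37, r, 37, 7, 40), (28, 24, c, 25, 30, 3), (28, 24, c, 34, 30, 3), (28, 24, n, 35, 30, 3), (28, 24, q, 7, 30, 3), (6, 37, m, 3, 1, 13), (6, 37, p, 14, 1, 13), (6, 37, r, 37, 1, 13)}.
σ[A ≥ 19]: keep tuples satisfying A ≥ 19 → {(14, 37, m, 3, 12, 19), (14, 37, p, 14, 12, 19), (14, 37, r, 37, 12, 19), (2, 37, m, 3, 7, 40), (2, 37, p, 14, 7, 40), (2, 37, r, 37, 7, 40)}
Projecting to B, E (3 duplicate(s) eliminated): {(37, m), (37, p), (37, r)}
Taking the union: {(21, q), (23, y), (37, m), (37, p), (37, r), (6, p), (7, a)}

{(21, q), (23, y), (37, m), (37, p), (37, r), (6, p), (7, a)}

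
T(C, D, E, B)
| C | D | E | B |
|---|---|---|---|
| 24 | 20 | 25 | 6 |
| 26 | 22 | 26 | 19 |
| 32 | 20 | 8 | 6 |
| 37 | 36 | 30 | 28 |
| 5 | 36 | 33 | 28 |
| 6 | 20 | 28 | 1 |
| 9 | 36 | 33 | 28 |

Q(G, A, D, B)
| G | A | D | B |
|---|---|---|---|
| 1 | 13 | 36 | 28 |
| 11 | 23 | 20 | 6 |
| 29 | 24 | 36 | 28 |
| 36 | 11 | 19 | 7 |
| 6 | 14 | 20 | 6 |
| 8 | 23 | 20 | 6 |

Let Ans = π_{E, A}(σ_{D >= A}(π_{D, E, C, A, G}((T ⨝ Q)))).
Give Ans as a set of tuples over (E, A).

T ⋈ Q (natural join on D, B): {(24, 20, 25, 6, 11, 23), (24, 20, 25, 6, 6, 14), (24, 20, 25, 6, 8, 23), (32, 20, 8, 6, 11, 23), (32, 20, 8, 6, 6, 14), (32, 20, 8, 6, 8, 23), (37, 36, 30, 28, 1, 13), (37, 36, 30, 28, 29, 24), (5, 36, 33, 28, 1, 13), (5, 36, 33, 28, 29, 24), (9, 36, 33, 28, 1, 13), (9, 36, 33, 28, 29, 24)}
Keep only column(s) D, E, C, A, G: {(20, 25, 24, 14, 6), (20, 25, 24, 23, 11), (20, 25, 24, 23, 8), (20, 8, 32, 14, 6), (20, 8, 32, 23, 11), (20, 8, 32, 23, 8), (36, 30, 37, 13, 1), (36, 30, 37, 24, 29), (36, 33, 5, 13, 1), (36, 33, 5, 24, 29), (36, 33, 9, 13, 1), (36, 33, 9, 24, 29)}
σ[D >= A]: keep tuples satisfying D >= A → {(20, 25, 24, 14, 6), (20, 8, 32, 14, 6), (36, 30, 37, 13, 1), (36, 30, 37, 24, 29), (36, 33, 5, 13, 1), (36, 33, 5, 24, 29), (36, 33, 9, 13, 1), (36, 33, 9, 24, 29)}
Keep only column(s) E, A (2 duplicate(s) eliminated): {(25, 14), (30, 13), (30, 24), (33, 13), (33, 24), (8, 14)}

{(25, 14), (30, 13), (30, 24), (33, 13), (33, 24), (8, 14)}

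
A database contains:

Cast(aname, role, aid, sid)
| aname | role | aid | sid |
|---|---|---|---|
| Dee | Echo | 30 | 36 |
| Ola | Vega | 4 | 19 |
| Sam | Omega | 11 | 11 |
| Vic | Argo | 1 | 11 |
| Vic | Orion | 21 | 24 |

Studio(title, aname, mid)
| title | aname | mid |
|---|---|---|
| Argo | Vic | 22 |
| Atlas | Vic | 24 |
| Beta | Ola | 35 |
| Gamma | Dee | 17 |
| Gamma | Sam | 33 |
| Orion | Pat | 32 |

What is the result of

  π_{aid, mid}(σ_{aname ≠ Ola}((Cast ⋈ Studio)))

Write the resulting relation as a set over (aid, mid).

{(1, 22), (1, 24), (11, 33), (21, 22), (21, 24), (30, 17)}

Cast ⋈ Studio (natural join on aname): {(Dee, Echo, 30, 36, Gamma, 17), (Ola, Vega, 4, 19, Beta, 35), (Sam, Omega, 11, 11, Gamma, 33), (Vic, Argo, 1, 11, Argo, 22), (Vic, Argo, 1, 11, Atlas, 24), (Vic, Orion, 21, 24, Argo, 22), (Vic, Orion, 21, 24, Atlas, 24)}
Selection aname ≠ Ola: {(Dee, Echo, 30, 36, Gamma, 17), (Sam, Omega, 11, 11, Gamma, 33), (Vic, Argo, 1, 11, Argo, 22), (Vic, Argo, 1, 11, Atlas, 24), (Vic, Orion, 21, 24, Argo, 22), (Vic, Orion, 21, 24, Atlas, 24)}
Projecting to aid, mid: {(1, 22), (1, 24), (11, 33), (21, 22), (21, 24), (30, 17)}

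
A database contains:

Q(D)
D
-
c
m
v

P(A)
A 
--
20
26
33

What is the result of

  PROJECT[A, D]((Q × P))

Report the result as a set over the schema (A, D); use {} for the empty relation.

{(20, c), (20, m), (20, v), (26, c), (26, m), (26, v), (33, c), (33, m), (33, v)}

Q × P: Cartesian product, 3·3 = 9 tuples over (D, A).
Projecting to A, D: {(20, c), (20, m), (20, v), (26, c), (26, m), (26, v), (33, c), (33, m), (33, v)}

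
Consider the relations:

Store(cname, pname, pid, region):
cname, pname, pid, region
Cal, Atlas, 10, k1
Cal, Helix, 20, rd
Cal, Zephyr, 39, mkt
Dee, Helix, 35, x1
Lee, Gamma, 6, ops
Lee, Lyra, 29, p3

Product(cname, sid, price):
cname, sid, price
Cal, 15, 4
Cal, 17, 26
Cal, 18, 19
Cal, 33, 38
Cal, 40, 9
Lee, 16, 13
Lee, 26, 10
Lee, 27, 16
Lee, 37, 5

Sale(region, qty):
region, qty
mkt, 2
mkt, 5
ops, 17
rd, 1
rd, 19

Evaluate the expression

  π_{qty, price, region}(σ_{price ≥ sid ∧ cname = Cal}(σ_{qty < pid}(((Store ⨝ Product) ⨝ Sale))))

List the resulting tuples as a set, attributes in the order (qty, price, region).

{(1, 19, rd), (1, 26, rd), (1, 38, rd), (19, 19, rd), (19, 26, rd), (19, 38, rd), (2, 19, mkt), (2, 26, mkt), (2, 38, mkt), (5, 19, mkt), (5, 26, mkt), (5, 38, mkt)}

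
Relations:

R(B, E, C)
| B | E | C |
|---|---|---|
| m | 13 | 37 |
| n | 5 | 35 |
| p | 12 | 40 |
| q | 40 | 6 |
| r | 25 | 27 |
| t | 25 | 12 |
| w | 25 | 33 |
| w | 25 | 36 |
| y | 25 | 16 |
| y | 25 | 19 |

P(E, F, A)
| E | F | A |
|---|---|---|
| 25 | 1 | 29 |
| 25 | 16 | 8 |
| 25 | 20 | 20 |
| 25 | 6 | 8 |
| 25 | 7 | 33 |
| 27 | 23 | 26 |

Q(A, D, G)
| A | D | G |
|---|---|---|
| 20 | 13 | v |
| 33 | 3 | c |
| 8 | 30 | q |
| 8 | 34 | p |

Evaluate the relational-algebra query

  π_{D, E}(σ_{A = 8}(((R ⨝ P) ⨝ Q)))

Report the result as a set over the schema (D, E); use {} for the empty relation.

Joining R and P on E yields {(r, 25, 27, 1, 29), (r, 25, 27, 16, 8), (r, 25, 27, 20, 20), (r, 25, 27, 6, 8), (r, 25, 27, 7, 33), (t, 25, 12, 1, 29), (t, 25, 12, 16, 8), (t, 25, 12, 20, 20), (t, 25, 12, 6, 8), (t, 25, 12, 7, 33), (w, 25, 33, 1, 29), (w, 25, 33, 16, 8), (w, 25, 33, 20, 20), (w, 25, 33, 6, 8), (w, 25, 33, 7, 33), (w, 25, 36, 1, 29), (w, 25, 36, 16, 8), (w, 25, 36, 20, 20), (w, 25, 36, 6, 8), (w, 25, 36, 7, 33), (y, 25, 16, 1, 29), (y, 25, 16, 16, 8), (y, 25, 16, 20, 20), (y, 25, 16, 6, 8), (y, 25, 16, 7, 33), (y, 25, 19, 1, 29), (y, 25, 19, 16, 8), (y, 25, 19, 20, 20), (y, 25, 19, 6, 8), (y, 25, 19, 7, 33)}.
Joining (R ⨝ P) and Q on A yields {(r, 25, 27, 16, 8, 30, q), (r, 25, 27, 16, 8, 34, p), (r, 25, 27, 20, 20, 13, v), (r, 25, 27, 6, 8, 30, q), (r, 25, 27, 6, 8, 34, p), (r, 25, 27, 7, 33, 3, c), (t, 25, 12, 16, 8, 30, q), (t, 25, 12, 16, 8, 34, p), (t, 25, 12, 20, 20, 13, v), (t, 25, 12, 6, 8, 30, q), (t, 25, 12, 6, 8, 34, p), (t, 25, 12, 7, 33, 3, c), (w, 25, 33, 16, 8, 30, q), (w, 25, 33, 16, 8, 34, p), (w, 25, 33, 20, 20, 13, v), (w, 25, 33, 6, 8, 30, q), (w, 25, 33, 6, 8, 34, p), (w, 25, 33, 7, 33, 3, c), (w, 25, 36, 16, 8, 30, q), (w, 25, 36, 16, 8, 34, p), (w, 25, 36, 20, 20, 13, v), (w, 25, 36, 6, 8, 30, q), (w, 25, 36, 6, 8, 34, p), (w, 25, 36, 7, 33, 3, c), (y, 25, 16, 16, 8, 30, q), (y, 25, 16, 16, 8, 34, p), (y, 25, 16, 20, 20, 13, v), (y, 25, 16, 6, 8, 30, q), (y, 25, 16, 6, 8, 34, p), (y, 25, 16, 7, 33, 3, c), (y, 25, 19, 16, 8, 30, q), (y, 25, 19, 16, 8, 34, p), (y, 25, 19, 20, 20, 13, v), (y, 25, 19, 6, 8, 30, q), (y, 25, 19, 6, 8, 34, p), (y, 25, 19, 7, 33, 3, c)}.
Filtering on A = 8 leaves {(r, 25, 27, 16, 8, 30, q), (r, 25, 27, 16, 8, 34, p), (r, 25, 27, 6, 8, 30, q), (r, 25, 27, 6, 8, 34, p), (t, 25, 12, 16, 8, 30, q), (t, 25, 12, 16, 8, 34, p), (t, 25, 12, 6, 8, 30, q), (t, 25, 12, 6, 8, 34, p), (w, 25, 33, 16, 8, 30, q), (w, 25, 33, 16, 8, 34, p), (w, 25, 33, 6, 8, 30, q), (w, 25, 33, 6, 8, 34, p), (w, 25, 36, 16, 8, 30, q), (w, 25, 36, 16, 8, 34, p), (w, 25, 36, 6, 8, 30, q), (w, 25, 36, 6, 8, 34, p), (y, 25, 16, 16, 8, 30, q), (y, 25, 16, 16, 8, 34, p), (y, 25, 16, 6, 8, 30, q), (y, 25, 16, 6, 8, 34, p), (y, 25, 19, 16, 8, 30, q), (y, 25, 19, 16, 8, 34, p), (y, 25, 19, 6, 8, 30, q), (y, 25, 19, 6, 8, 34, p)}.
π[D, E]: project onto (D, E) (22 duplicate(s) eliminated) → {(30, 25), (34, 25)}

{(30, 25), (34, 25)}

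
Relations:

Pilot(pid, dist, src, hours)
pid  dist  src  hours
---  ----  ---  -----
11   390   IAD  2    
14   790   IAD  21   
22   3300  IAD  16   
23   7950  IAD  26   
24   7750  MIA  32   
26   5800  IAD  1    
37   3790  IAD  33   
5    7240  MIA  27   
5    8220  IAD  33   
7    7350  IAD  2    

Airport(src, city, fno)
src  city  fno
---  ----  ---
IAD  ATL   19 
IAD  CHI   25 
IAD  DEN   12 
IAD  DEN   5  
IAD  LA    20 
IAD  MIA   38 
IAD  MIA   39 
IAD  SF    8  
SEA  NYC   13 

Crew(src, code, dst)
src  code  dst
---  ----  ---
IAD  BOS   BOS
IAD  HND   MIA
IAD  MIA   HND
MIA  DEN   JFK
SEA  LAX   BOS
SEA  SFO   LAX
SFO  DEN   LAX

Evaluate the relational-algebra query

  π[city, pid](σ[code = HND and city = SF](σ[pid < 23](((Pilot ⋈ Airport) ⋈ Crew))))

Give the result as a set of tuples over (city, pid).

{(SF, 11), (SF, 14), (SF, 22), (SF, 5), (SF, 7)}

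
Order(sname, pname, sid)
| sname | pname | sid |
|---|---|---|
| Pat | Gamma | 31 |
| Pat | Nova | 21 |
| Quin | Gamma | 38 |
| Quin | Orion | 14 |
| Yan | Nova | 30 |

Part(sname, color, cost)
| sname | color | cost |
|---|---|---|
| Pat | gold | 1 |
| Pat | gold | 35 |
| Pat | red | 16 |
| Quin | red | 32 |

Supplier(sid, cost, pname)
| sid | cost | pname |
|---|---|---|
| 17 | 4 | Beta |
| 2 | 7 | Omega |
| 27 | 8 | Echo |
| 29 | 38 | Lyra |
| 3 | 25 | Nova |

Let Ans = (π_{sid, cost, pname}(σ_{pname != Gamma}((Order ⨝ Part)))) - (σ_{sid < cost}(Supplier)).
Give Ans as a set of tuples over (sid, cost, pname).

{(14, 32, Orion), (21, 1, Nova), (21, 16, Nova), (21, 35, Nova)}

Joining Order and Part on sname yields {(Pat, Gamma, 31, gold, 1), (Pat, Gamma, 31, gold, 35), (Pat, Gamma, 31, red, 16), (Pat, Nova, 21, gold, 1), (Pat, Nova, 21, gold, 35), (Pat, Nova, 21, red, 16), (Quin, Gamma, 38, red, 32), (Quin, Orion, 14, red, 32)}.
Selection pname != Gamma: {(Pat, Nova, 21, gold, 1), (Pat, Nova, 21, gold, 35), (Pat, Nova, 21, red, 16), (Quin, Orion, 14, red, 32)}
π[sid, cost, pname]: project onto (sid, cost, pname) → {(14, 32, Orion), (21, 1, Nova), (21, 16, Nova), (21, 35, Nova)}
Selection sid < cost: {(2, 7, Omega), (29, 38, Lyra), (3, 25, Nova)}
Difference: {(14, 32, Orion), (21, 1, Nova), (21, 16, Nova), (21, 35, Nova)} with {(2, 7, Omega), (29, 38, Lyra), (3, 25, Nova)} → {(14, 32, Orion), (21, 1, Nova), (21, 16, Nova), (21, 35, Nova)}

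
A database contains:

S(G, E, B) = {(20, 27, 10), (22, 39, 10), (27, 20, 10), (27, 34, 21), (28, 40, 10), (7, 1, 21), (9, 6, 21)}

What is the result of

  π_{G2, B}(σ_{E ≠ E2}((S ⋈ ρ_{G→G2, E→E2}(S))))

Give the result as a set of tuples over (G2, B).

ρ[G→G2, E→E2]: schema becomes (G2, E2, B); tuples unchanged.
Joining S and ρ_{G→G2, E→E2}(S) on B yields {(20, 27, 10, 20, 27), (20, 27, 10, 22, 39), (20, 27, 10, 27, 20), (20, 27, 10, 28, 40), (22, 39, 10, 20, 27), (22, 39, 10, 22, 39), (22, 39, 10, 27, 20), (22, 39, 10, 28, 40), (27, 20, 10, 20, 27), (27, 20, 10, 22, 39), (27, 20, 10, 27, 20), (27, 20, 10, 28, 40), (27, 34, 21, 27, 34), (27, 34, 21, 7, 1), (27, 34, 21, 9, 6), (28, 40, 10, 20, 27), (28, 40, 10, 22, 39), (28, 40, 10, 27, 20), (28, 40, 10, 28, 40), (7, 1, 21, 27, 34), (7, 1, 21, 7, 1), (7, 1, 21, 9, 6), (9, 6, 21, 27, 34), (9, 6, 21, 7, 1), (9, 6, 21, 9, 6)}.
Filtering on E ≠ E2 leaves {(20, 27, 10, 22, 39), (20, 27, 10, 27, 20), (20, 27, 10, 28, 40), (22, 39, 10, 20, 27), (22, 39, 10, 27, 20), (22, 39, 10, 28, 40), (27, 20, 10, 20, 27), (27, 20, 10, 22, 39), (27, 20, 10, 28, 40), (27, 34, 21, 7, 1), (27, 34, 21, 9, 6), (28, 40, 10, 20, 27), (28, 40, 10, 22, 39), (28, 40, 10, 27, 20), (7, 1, 21, 27, 34), (7, 1, 21, 9, 6), (9, 6, 21, 27, 34), (9, 6, 21, 7, 1)}.
Keep only column(s) G2, B (11 duplicate(s) eliminated): {(20, 10), (22, 10), (27, 10), (27, 21), (28, 10), (7, 21), (9, 21)}

{(20, 10), (22, 10), (27, 10), (27, 21), (28, 10), (7, 21), (9, 21)}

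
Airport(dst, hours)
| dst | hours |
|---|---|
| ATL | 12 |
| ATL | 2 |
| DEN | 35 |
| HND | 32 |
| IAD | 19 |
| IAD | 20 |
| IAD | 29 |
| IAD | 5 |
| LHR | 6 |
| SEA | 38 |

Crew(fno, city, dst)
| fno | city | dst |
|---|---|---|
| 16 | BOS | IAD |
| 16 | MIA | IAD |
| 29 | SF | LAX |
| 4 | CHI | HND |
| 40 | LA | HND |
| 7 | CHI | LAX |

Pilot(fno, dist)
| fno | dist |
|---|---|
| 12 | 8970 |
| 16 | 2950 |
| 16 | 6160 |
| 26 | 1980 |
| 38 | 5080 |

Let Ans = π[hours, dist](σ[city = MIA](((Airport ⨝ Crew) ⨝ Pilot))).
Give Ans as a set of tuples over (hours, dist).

{(19, 2950), (19, 6160), (20, 2950), (20, 6160), (29, 2950), (29, 6160), (5, 2950), (5, 6160)}

Joining Airport and Crew on dst yields {(HND, 32, 4, CHI), (HND, 32, 40, LA), (IAD, 19, 16, BOS), (IAD, 19, 16, MIA), (IAD, 20, 16, BOS), (IAD, 20, 16, MIA), (IAD, 29, 16, BOS), (IAD, 29, 16, MIA), (IAD, 5, 16, BOS), (IAD, 5, 16, MIA)}.
Joining (Airport ⨝ Crew) and Pilot on fno yields {(IAD, 19, 16, BOS, 2950), (IAD, 19, 16, BOS, 6160), (IAD, 19, 16, MIA, 2950), (IAD, 19, 16, MIA, 6160), (IAD, 20, 16, BOS, 2950), (IAD, 20, 16, BOS, 6160), (IAD, 20, 16, MIA, 2950), (IAD, 20, 16, MIA, 6160), (IAD, 29, 16, BOS, 2950), (IAD, 29, 16, BOS, 6160), (IAD, 29, 16, MIA, 2950), (IAD, 29, 16, MIA, 6160), (IAD, 5, 16, BOS, 2950), (IAD, 5, 16, BOS, 6160), (IAD, 5, 16, MIA, 2950), (IAD, 5, 16, MIA, 6160)}.
Filtering on city = MIA leaves {(IAD, 19, 16, MIA, 2950), (IAD, 19, 16, MIA, 6160), (IAD, 20, 16, MIA, 2950), (IAD, 20, 16, MIA, 6160), (IAD, 29, 16, MIA, 2950), (IAD, 29, 16, MIA, 6160), (IAD, 5, 16, MIA, 2950), (IAD, 5, 16, MIA, 6160)}.
π_{hours, dist} gives {(19, 2950), (19, 6160), (20, 2950), (20, 6160), (29, 2950), (29, 6160), (5, 2950), (5, 6160)}.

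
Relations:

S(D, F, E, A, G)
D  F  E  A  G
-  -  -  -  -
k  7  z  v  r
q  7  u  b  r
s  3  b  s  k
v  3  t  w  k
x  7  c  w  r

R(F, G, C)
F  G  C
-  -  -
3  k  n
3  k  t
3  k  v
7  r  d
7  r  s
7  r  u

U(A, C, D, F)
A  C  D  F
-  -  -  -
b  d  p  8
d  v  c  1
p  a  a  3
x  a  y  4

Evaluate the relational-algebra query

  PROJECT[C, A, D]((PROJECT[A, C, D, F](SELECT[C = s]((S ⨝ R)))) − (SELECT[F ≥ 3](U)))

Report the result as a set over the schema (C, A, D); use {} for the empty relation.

S ⋈ R (natural join on F, G): {(k, 7, z, v, r, d), (k, 7, z, v, r, s), (k, 7, z, v, r, u), (q, 7, u, b, r, d), (q, 7, u, b, r, s), (q, 7, u, b, r, u), (s, 3, b, s, k, n), (s, 3, b, s, k, t), (s, 3, b, s, k, v), (v, 3, t, w, k, n), (v, 3, t, w, k, t), (v, 3, t, w, k, v), (x, 7, c, w, r, d), (x, 7, c, w, r, s), (x, 7, c, w, r, u)}
Selection C = s: {(k, 7, z, v, r, s), (q, 7, u, b, r, s), (x, 7, c, w, r, s)}
π_{A, C, D, F} gives {(b, s, q, 7), (v, s, k, 7), (w, s, x, 7)}.
Selection F ≥ 3: {(b, d, p, 8), (p, a, a, 3), (x, a, y, 4)}
Difference: {(b, s, q, 7), (v, s, k, 7), (w, s, x, 7)} with {(b, d, p, 8), (p, a, a, 3), (x, a, y, 4)} → {(b, s, q, 7), (v, s, k, 7), (w, s, x, 7)}
π_{C, A, D} gives {(s, b, q), (s, v, k), (s, w, x)}.

{(s, b, q), (s, v, k), (s, w, x)}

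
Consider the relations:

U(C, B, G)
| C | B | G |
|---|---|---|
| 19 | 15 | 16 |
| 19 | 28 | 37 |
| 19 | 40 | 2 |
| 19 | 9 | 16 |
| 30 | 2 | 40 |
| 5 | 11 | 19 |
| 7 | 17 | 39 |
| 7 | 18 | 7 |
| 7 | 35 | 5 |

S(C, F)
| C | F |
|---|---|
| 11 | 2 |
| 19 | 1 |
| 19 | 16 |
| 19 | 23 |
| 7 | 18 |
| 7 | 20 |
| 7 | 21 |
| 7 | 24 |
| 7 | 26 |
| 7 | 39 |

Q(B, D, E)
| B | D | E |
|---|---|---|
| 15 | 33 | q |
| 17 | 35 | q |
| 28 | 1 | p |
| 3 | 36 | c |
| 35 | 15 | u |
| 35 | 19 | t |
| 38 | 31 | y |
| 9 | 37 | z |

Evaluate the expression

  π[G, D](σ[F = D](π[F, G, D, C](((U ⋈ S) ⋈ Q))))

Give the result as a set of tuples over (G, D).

{(37, 1)}

Natural join on C: {(19, 15, 16, 1), (19, 15, 16, 16), (19, 15, 16, 23), (19, 28, 37, 1), (19, 28, 37, 16), (19, 28, 37, 23), (19, 40, 2, 1), (19, 40, 2, 16), (19, 40, 2, 23), (19, 9, 16, 1), (19, 9, 16, 16), (19, 9, 16, 23), (7, 17, 39, 18), (7, 17, 39, 20), (7, 17, 39, 21), (7, 17, 39, 24), (7, 17, 39, 26), (7, 17, 39, 39), (7, 18, 7, 18), (7, 18, 7, 20), (7, 18, 7, 21), (7, 18, 7, 24), (7, 18, 7, 26), (7, 18, 7, 39), (7, 35, 5, 18), (7, 35, 5, 20), (7, 35, 5, 21), (7, 35, 5, 24), (7, 35, 5, 26), (7, 35, 5, 39)}
Natural join on B: {(19, 15, 16, 1, 33, q), (19, 15, 16, 16, 33, q), (19, 15, 16, 23, 33, q), (19, 28, 37, 1, 1, p), (19, 28, 37, 16, 1, p), (19, 28, 37, 23, 1, p), (19, 9, 16, 1, 37, z), (19, 9, 16, 16, 37, z), (19, 9, 16, 23, 37, z), (7, 17, 39, 18, 35, q), (7, 17, 39, 20, 35, q), (7, 17, 39, 21, 35, q), (7, 17, 39, 24, 35, q), (7, 17, 39, 26, 35, q), (7, 17, 39, 39, 35, q), (7, 35, 5, 18, 15, u), (7, 35, 5, 18, 19, t), (7, 35, 5, 20, 15, u), (7, 35, 5, 20, 19, t), (7, 35, 5, 21, 15, u), (7, 35, 5, 21, 19, t), (7, 35, 5, 24, 15, u), (7, 35, 5, 24, 19, t), (7, 35, 5, 26, 15, u), (7, 35, 5, 26, 19, t), (7, 35, 5, 39, 15, u), (7, 35, 5, 39, 19, t)}
Projecting to F, G, D, C: {(1, 16, 33, 19), (1, 16, 37, 19), (1, 37, 1, 19), (16, 16, 33, 19), (16, 16, 37, 19), (16, 37, 1, 19), (18, 39, 35, 7), (18, 5, 15, 7), (18, 5, 19, 7), (20, 39, 35, 7), (20, 5, 15, 7), (20, 5, 19, 7), (21, 39, 35, 7), (21, 5, 15, 7), (21, 5, 19, 7), (23, 16, 33, 19), (23, 16, 37, 19), (23, 37, 1, 19), (24, 39, 35, 7), (24, 5, 15, 7), (24, 5, 19, 7), (26, 39, 35, 7), (26, 5, 15, 7), (26, 5, 19, 7), (39, 39, 35, 7), (39, 5, 15, 7), (39, 5, 19, 7)}
σ[F = D]: keep tuples satisfying F = D → {(1, 37, 1, 19)}
Projecting to G, D: {(37, 1)}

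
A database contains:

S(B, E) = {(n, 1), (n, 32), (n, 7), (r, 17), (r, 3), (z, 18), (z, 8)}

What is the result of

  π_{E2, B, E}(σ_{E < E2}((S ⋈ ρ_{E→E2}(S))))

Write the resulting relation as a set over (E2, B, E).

{(17, r, 3), (18, z, 8), (32, n, 1), (32, n, 7), (7, n, 1)}

ρ[E→E2]: schema becomes (B, E2); tuples unchanged.
S ⋈ ρ_{E→E2}(S) (natural join on B): {(n, 1, 1), (n, 1, 32), (n, 1, 7), (n, 32, 1), (n, 32, 32), (n, 32, 7), (n, 7, 1), (n, 7, 32), (n, 7, 7), (r, 17, 17), (r, 17, 3), (r, 3, 17), (r, 3, 3), (z, 18, 18), (z, 18, 8), (z, 8, 18), (z, 8, 8)}
Filtering on E < E2 leaves {(n, 1, 32), (n, 1, 7), (n, 7, 32), (r, 3, 17), (z, 8, 18)}.
Keep only column(s) E2, B, E: {(17, r, 3), (18, z, 8), (32, n, 1), (32, n, 7), (7, n, 1)}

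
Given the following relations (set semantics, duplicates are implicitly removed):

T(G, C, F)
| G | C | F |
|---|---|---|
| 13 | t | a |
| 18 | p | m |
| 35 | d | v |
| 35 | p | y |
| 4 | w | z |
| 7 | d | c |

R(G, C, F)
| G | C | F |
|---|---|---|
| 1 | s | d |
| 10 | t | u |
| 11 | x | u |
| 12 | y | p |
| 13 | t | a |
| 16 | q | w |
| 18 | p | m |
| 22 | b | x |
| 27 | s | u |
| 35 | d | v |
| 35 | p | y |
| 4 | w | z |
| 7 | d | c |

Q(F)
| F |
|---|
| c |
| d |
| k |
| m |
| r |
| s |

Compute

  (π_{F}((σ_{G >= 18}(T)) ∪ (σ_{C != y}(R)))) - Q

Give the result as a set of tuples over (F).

σ[G >= 18]: keep tuples satisfying G >= 18 → {(18, p, m), (35, d, v), (35, p, y)}
σ[C != y]: keep tuples satisfying C != y → {(1, s, d), (10, t, u), (11, x, u), (13, t, a), (16, q, w), (18, p, m), (22, b, x), (27, s, u), (35, d, v), (35, p, y), (4, w, z), (7, d, c)}
Set union of the two operands is {(1, s, d), (10, t, u), (11, x, u), (13, t, a), (16, q, w), (18, p, m), (22, b, x), (27, s, u), (35, d, v), (35, p, y), (4, w, z), (7, d, c)}.
π[F]: project onto (F) (2 duplicate(s) eliminated) → {a, c, d, m, u, v, w, x, y, z}
Set difference of the two operands is {a, u, v, w, x, y, z}.

{a, u, v, w, x, y, z}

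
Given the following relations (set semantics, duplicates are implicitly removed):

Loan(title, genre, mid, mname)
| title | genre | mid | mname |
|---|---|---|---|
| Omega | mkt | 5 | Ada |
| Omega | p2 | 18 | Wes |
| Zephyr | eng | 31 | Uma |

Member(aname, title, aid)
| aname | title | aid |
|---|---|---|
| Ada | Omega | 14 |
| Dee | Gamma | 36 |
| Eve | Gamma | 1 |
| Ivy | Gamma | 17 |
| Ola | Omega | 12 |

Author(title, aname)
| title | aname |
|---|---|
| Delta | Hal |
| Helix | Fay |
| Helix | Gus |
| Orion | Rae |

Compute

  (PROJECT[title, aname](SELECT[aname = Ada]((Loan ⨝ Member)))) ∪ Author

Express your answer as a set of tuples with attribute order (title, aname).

Natural join on title: {(Omega, mkt, 5, Ada, Ada, 14), (Omega, mkt, 5, Ada, Ola, 12), (Omega, p2, 18, Wes, Ada, 14), (Omega, p2, 18, Wes, Ola, 12)}
σ[aname = Ada]: keep tuples satisfying aname = Ada → {(Omega, mkt, 5, Ada, Ada, 14), (Omega, p2, 18, Wes, Ada, 14)}
Keep only column(s) title, aname (1 duplicate(s) eliminated): {(Omega, Ada)}
Taking the union: {(Delta, Hal), (Helix, Fay), (Helix, Gus), (Omega, Ada), (Orion, Rae)}

{(Delta, Hal), (Helix, Fay), (Helix, Gus), (Omega, Ada), (Orion, Rae)}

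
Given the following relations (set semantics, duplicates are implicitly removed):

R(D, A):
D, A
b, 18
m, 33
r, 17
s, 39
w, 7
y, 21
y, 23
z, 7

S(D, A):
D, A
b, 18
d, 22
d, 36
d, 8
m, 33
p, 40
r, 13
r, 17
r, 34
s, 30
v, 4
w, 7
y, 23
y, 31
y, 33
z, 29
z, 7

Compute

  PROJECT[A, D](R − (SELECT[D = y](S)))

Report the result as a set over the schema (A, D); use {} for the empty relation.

Filtering on D = y leaves {(y, 23), (y, 31), (y, 33)}.
Taking the difference: {(b, 18), (m, 33), (r, 17), (s, 39), (w, 7), (y, 21), (z, 7)}
π_{A, D} gives {(17, r), (18, b), (21, y), (33, m), (39, s), (7, w), (7, z)}.

{(17, r), (18, b), (21, y), (33, m), (39, s), (7, w), (7, z)}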